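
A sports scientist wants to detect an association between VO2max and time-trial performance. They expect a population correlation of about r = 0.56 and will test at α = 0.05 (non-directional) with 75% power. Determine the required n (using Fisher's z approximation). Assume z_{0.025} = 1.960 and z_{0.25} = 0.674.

n = 21

Fisher's z: C = ½·ln((1+r)/(1−r)) = ½·ln(3.5455) = 0.6328.
n = ((z_{α/2} + z_β)/C)² + 3.
(1.960 + 0.674) / 0.6328 = 2.634 / 0.6328 = 4.162.
n = 4.162² + 3 = 17.33 + 3 = 20.3.
Round up.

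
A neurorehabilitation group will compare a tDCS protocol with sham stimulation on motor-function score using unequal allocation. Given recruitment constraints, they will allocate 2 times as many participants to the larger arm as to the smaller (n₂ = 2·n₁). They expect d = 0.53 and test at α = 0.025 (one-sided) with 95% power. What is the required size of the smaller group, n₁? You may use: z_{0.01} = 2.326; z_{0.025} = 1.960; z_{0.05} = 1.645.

n₁ = 70

With allocation ratio k = n₂/n₁ = 2, Var(x̄₁−x̄₂) = σ²(1/n₁ + 1/(k·n₁)) = σ²·(k+1)/(k·n₁).
So n₁ = (1 + 1/k)·((z_{α} + z_β)/d)² = 1.500 × (3.605/0.53)².
n₁ = 1.500 × 46.27 = 69.4.
Round up: n₁ = 70, giving n₂ = 2 × 70 = 140.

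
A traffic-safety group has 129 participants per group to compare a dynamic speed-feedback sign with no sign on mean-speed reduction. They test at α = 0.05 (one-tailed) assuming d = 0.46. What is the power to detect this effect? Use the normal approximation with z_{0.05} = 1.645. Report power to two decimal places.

For two equal groups, power = Φ(d·√(n/2) − z_{α}).
d·√(n/2) = 0.46 × √(129/2) = 0.46 × 8.031 = 3.694.
z_β = 3.694 − 1.645 = 2.049.
Power = Φ(2.049) = 0.980.

power ≈ 0.98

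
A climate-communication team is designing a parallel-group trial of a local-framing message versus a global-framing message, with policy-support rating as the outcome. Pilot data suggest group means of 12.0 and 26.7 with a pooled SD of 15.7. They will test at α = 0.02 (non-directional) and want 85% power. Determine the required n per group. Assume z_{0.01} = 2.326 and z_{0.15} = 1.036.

n = 26 per group

Cohen's d = |M₁ − M₂| / SD_pooled = |12.0 − 26.7| / 15.7 = 14.7 / 15.7 = 0.936.
For two independent groups with equal n: n = 2·((z_{α/2} + z_β) / d)².
z_{α/2} + z_β = 2.326 + 1.036 = 3.362.
n = 2 × (3.362 / 0.936)² = 2 × 3.592² = 2 × 12.90 = 25.8.
Round up to the next whole participant.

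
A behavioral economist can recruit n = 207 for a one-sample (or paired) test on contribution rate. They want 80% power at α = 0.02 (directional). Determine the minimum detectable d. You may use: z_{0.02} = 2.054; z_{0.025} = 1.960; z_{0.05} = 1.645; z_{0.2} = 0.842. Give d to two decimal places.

d_min ≈ 0.20

For a single sample (or paired design) of n = 207: d_min = (z_{α} + z_β)/√n.
z-sum = 2.054 + 0.842 = 2.896.
d_min = 2.896 / √207 = 2.896 / 14.387 = 0.201.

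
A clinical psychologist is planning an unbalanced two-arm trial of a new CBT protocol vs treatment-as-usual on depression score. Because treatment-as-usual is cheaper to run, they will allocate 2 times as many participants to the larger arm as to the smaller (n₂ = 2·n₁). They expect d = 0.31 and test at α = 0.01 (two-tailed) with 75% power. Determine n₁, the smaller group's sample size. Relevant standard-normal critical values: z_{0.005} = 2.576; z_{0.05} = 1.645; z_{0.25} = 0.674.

n₁ = 165

With allocation ratio k = n₂/n₁ = 2, Var(x̄₁−x̄₂) = σ²(1/n₁ + 1/(k·n₁)) = σ²·(k+1)/(k·n₁).
So n₁ = (1 + 1/k)·((z_{α/2} + z_β)/d)² = 1.500 × (3.250/0.31)².
n₁ = 1.500 × 109.91 = 164.9.
Round up: n₁ = 165, giving n₂ = 2 × 165 = 330.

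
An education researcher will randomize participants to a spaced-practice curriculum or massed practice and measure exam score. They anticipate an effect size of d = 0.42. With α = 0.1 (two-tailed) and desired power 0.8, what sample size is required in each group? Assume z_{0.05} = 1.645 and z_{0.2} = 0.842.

For two independent groups with equal n: n = 2·((z_{α/2} + z_β) / d)².
z_{α/2} + z_β = 1.645 + 0.842 = 2.487.
n = 2 × (2.487 / 0.42)² = 2 × 5.921² = 2 × 35.06 = 70.1.
Round up to the next whole participant.

n = 71 per group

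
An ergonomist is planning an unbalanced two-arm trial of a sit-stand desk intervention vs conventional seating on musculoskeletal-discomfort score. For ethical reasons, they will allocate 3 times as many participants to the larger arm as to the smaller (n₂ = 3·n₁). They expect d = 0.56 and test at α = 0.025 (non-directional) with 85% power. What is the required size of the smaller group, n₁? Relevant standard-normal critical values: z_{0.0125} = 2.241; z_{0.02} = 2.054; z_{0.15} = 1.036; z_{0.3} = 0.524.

With allocation ratio k = n₂/n₁ = 3, Var(x̄₁−x̄₂) = σ²(1/n₁ + 1/(k·n₁)) = σ²·(k+1)/(k·n₁).
So n₁ = (1 + 1/k)·((z_{α/2} + z_β)/d)² = 1.333 × (3.277/0.56)².
n₁ = 1.333 × 34.24 = 45.7.
Round up: n₁ = 46, giving n₂ = 3 × 46 = 138.

n₁ = 46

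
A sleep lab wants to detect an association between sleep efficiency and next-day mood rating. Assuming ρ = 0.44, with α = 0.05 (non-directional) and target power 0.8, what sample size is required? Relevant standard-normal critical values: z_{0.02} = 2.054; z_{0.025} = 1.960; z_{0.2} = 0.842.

Fisher's z: C = ½·ln((1+r)/(1−r)) = ½·ln(2.5714) = 0.4722.
n = ((z_{α/2} + z_β)/C)² + 3.
(1.960 + 0.842) / 0.4722 = 2.802 / 0.4722 = 5.934.
n = 5.934² + 3 = 35.21 + 3 = 38.2.
Round up.

n = 39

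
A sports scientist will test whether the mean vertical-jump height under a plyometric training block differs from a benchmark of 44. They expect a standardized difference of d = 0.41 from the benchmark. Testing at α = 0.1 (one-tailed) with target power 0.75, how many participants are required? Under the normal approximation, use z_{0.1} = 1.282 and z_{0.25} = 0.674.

n = 23

For a one-sample test: n = ((z_{α} + z_β) / d)².
z_{α} + z_β = 1.282 + 0.674 = 1.956.
n = (1.956 / 0.41)² = 4.771² = 22.76.
Round up.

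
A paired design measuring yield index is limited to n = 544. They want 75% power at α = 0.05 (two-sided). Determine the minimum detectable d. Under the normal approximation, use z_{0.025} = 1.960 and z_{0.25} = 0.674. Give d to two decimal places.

For a single sample (or paired design) of n = 544: d_min = (z_{α/2} + z_β)/√n.
z-sum = 1.960 + 0.674 = 2.634.
d_min = 2.634 / √544 = 2.634 / 23.324 = 0.113.

d_min ≈ 0.11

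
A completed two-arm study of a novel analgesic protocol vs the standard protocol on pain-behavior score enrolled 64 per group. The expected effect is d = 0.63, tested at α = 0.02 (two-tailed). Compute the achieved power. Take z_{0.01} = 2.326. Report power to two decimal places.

For two equal groups, power = Φ(d·√(n/2) − z_{α/2}).
d·√(n/2) = 0.63 × √(64/2) = 0.63 × 5.657 = 3.564.
z_β = 3.564 − 2.326 = 1.238.
Power = Φ(1.238) = 0.892.

power ≈ 0.89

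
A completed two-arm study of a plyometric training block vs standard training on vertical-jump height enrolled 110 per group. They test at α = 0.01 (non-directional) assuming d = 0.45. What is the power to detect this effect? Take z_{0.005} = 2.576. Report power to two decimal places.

For two equal groups, power = Φ(d·√(n/2) − z_{α/2}).
d·√(n/2) = 0.45 × √(110/2) = 0.45 × 7.416 = 3.337.
z_β = 3.337 − 2.576 = 0.761.
Power = Φ(0.761) = 0.777.

power ≈ 0.78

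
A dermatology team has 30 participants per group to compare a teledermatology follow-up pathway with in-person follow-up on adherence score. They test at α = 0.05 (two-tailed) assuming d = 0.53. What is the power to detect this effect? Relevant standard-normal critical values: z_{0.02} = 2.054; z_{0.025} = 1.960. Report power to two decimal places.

power ≈ 0.54

For two equal groups, power = Φ(d·√(n/2) − z_{α/2}).
d·√(n/2) = 0.53 × √(30/2) = 0.53 × 3.873 = 2.053.
z_β = 2.053 − 1.960 = 0.093.
Power = Φ(0.093) = 0.537.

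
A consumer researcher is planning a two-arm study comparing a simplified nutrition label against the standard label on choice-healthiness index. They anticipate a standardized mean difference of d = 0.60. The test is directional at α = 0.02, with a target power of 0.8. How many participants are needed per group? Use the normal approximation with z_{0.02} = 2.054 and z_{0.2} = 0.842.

n = 47 per group

For two independent groups with equal n: n = 2·((z_{α} + z_β) / d)².
z_{α} + z_β = 2.054 + 0.842 = 2.896.
n = 2 × (2.896 / 0.60)² = 2 × 4.827² = 2 × 23.30 = 46.6.
Round up to the next whole participant.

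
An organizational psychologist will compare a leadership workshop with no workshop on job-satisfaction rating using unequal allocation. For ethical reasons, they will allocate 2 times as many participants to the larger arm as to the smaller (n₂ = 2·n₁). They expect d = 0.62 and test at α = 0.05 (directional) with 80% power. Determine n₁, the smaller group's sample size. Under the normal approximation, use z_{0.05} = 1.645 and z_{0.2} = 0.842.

n₁ = 25

With allocation ratio k = n₂/n₁ = 2, Var(x̄₁−x̄₂) = σ²(1/n₁ + 1/(k·n₁)) = σ²·(k+1)/(k·n₁).
So n₁ = (1 + 1/k)·((z_{α} + z_β)/d)² = 1.500 × (2.487/0.62)².
n₁ = 1.500 × 16.09 = 24.1.
Round up: n₁ = 25, giving n₂ = 2 × 25 = 50.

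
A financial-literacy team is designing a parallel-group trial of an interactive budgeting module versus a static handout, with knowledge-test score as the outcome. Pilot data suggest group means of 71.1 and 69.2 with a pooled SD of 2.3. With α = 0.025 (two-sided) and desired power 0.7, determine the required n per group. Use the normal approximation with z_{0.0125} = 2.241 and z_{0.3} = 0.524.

n = 23 per group

Cohen's d = |M₁ − M₂| / SD_pooled = |71.1 − 69.2| / 2.3 = 1.9 / 2.3 = 0.826.
For two independent groups with equal n: n = 2·((z_{α/2} + z_β) / d)².
z_{α/2} + z_β = 2.241 + 0.524 = 2.765.
n = 2 × (2.765 / 0.826)² = 2 × 3.347² = 2 × 11.21 = 22.4.
Round up to the next whole participant.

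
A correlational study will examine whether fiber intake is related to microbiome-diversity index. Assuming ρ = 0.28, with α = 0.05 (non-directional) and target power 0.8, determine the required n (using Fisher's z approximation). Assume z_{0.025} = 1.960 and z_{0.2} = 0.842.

Fisher's z: C = ½·ln((1+r)/(1−r)) = ½·ln(1.7778) = 0.2877.
n = ((z_{α/2} + z_β)/C)² + 3.
(1.960 + 0.842) / 0.2877 = 2.802 / 0.2877 = 9.739.
n = 9.739² + 3 = 94.85 + 3 = 97.9.
Round up.

n = 98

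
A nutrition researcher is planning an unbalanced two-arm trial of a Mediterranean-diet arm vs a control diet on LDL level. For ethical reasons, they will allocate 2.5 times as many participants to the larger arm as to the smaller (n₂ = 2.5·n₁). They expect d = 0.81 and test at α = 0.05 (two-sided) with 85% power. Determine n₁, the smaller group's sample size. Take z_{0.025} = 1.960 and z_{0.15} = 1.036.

n₁ = 20

With allocation ratio k = n₂/n₁ = 2.5, Var(x̄₁−x̄₂) = σ²(1/n₁ + 1/(k·n₁)) = σ²·(k+1)/(k·n₁).
So n₁ = (1 + 1/k)·((z_{α/2} + z_β)/d)² = 1.400 × (2.996/0.81)².
n₁ = 1.400 × 13.68 = 19.2.
Round up: n₁ = 20, giving n₂ = 2.5 × 20 = 50.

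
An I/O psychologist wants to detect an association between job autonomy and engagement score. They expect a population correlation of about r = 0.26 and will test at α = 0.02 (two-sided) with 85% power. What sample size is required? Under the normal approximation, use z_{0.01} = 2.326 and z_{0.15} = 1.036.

Fisher's z: C = ½·ln((1+r)/(1−r)) = ½·ln(1.7027) = 0.2661.
n = ((z_{α/2} + z_β)/C)² + 3.
(2.326 + 1.036) / 0.2661 = 3.362 / 0.2661 = 12.634.
n = 12.634² + 3 = 159.63 + 3 = 162.6.
Round up.

n = 163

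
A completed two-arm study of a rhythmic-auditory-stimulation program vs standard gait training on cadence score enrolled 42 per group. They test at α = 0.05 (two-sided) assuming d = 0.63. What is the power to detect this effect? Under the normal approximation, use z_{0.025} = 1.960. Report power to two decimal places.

power ≈ 0.82

For two equal groups, power = Φ(d·√(n/2) − z_{α/2}).
d·√(n/2) = 0.63 × √(42/2) = 0.63 × 4.583 = 2.887.
z_β = 2.887 − 1.960 = 0.927.
Power = Φ(0.927) = 0.823.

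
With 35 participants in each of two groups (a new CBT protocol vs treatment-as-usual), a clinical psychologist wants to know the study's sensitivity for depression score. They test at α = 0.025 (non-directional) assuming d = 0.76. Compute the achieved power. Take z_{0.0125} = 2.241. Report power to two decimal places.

For two equal groups, power = Φ(d·√(n/2) − z_{α/2}).
d·√(n/2) = 0.76 × √(35/2) = 0.76 × 4.183 = 3.179.
z_β = 3.179 − 2.241 = 0.938.
Power = Φ(0.938) = 0.826.

power ≈ 0.83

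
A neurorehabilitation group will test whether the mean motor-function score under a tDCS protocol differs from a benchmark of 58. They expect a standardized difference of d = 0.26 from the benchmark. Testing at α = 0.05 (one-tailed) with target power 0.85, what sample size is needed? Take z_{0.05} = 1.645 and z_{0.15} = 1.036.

For a one-sample test: n = ((z_{α} + z_β) / d)².
z_{α} + z_β = 1.645 + 1.036 = 2.681.
n = (2.681 / 0.26)² = 10.312² = 106.33.
Round up.

n = 107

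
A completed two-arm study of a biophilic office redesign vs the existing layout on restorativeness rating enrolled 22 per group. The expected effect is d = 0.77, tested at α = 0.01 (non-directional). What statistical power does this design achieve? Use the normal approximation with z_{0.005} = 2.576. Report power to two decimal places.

For two equal groups, power = Φ(d·√(n/2) − z_{α/2}).
d·√(n/2) = 0.77 × √(22/2) = 0.77 × 3.317 = 2.554.
z_β = 2.554 − 2.576 = -0.022.
Power = Φ(-0.022) = 0.491.

power ≈ 0.49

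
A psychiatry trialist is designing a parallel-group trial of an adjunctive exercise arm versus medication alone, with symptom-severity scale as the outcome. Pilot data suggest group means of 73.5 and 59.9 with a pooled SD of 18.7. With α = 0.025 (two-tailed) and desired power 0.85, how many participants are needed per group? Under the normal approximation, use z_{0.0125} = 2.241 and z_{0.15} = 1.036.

n = 41 per group

Cohen's d = |M₁ − M₂| / SD_pooled = |73.5 − 59.9| / 18.7 = 13.6 / 18.7 = 0.727.
For two independent groups with equal n: n = 2·((z_{α/2} + z_β) / d)².
z_{α/2} + z_β = 2.241 + 1.036 = 3.277.
n = 2 × (3.277 / 0.727)² = 2 × 4.508² = 2 × 20.32 = 40.6.
Round up to the next whole participant.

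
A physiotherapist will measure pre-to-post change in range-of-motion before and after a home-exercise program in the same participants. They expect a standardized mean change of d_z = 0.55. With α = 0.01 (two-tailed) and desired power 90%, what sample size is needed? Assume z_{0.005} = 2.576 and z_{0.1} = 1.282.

For a paired (one-sample on differences) test: n = ((z_{α/2} + z_β) / d)².
z_{α/2} + z_β = 2.576 + 1.282 = 3.858.
n = (3.858 / 0.55)² = 7.015² = 49.20.
Round up.

n = 50 pairs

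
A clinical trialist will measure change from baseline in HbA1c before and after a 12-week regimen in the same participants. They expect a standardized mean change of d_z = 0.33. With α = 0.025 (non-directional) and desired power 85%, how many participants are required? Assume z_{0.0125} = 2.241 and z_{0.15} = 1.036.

n = 99 pairs

For a paired (one-sample on differences) test: n = ((z_{α/2} + z_β) / d)².
z_{α/2} + z_β = 2.241 + 1.036 = 3.277.
n = (3.277 / 0.33)² = 9.930² = 98.61.
Round up.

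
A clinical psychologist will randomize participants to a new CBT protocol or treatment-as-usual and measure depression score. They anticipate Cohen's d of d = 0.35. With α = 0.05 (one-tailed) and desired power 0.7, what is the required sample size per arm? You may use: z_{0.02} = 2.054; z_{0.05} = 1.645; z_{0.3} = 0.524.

For two independent groups with equal n: n = 2·((z_{α} + z_β) / d)².
z_{α} + z_β = 1.645 + 0.524 = 2.169.
n = 2 × (2.169 / 0.35)² = 2 × 6.197² = 2 × 38.40 = 76.8.
Round up to the next whole participant.

n = 77 per group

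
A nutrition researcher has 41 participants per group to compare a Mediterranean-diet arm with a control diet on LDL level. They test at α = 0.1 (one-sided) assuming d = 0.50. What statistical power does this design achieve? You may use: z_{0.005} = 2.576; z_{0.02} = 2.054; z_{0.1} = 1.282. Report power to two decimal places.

For two equal groups, power = Φ(d·√(n/2) − z_{α}).
d·√(n/2) = 0.50 × √(41/2) = 0.50 × 4.528 = 2.264.
z_β = 2.264 − 1.282 = 0.982.
Power = Φ(0.982) = 0.837.

power ≈ 0.84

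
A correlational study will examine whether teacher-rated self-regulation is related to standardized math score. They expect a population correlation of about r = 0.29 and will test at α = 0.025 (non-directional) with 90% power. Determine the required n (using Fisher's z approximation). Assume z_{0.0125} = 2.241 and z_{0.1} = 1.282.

Fisher's z: C = ½·ln((1+r)/(1−r)) = ½·ln(1.8169) = 0.2986.
n = ((z_{α/2} + z_β)/C)² + 3.
(2.241 + 1.282) / 0.2986 = 3.523 / 0.2986 = 11.798.
n = 11.798² + 3 = 139.20 + 3 = 142.2.
Round up.

n = 143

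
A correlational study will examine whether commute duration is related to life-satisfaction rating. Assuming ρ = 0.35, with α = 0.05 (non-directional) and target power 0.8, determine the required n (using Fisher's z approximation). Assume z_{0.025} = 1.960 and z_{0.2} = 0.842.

n = 62

Fisher's z: C = ½·ln((1+r)/(1−r)) = ½·ln(2.0769) = 0.3654.
n = ((z_{α/2} + z_β)/C)² + 3.
(1.960 + 0.842) / 0.3654 = 2.802 / 0.3654 = 7.668.
n = 7.668² + 3 = 58.80 + 3 = 61.8.
Round up.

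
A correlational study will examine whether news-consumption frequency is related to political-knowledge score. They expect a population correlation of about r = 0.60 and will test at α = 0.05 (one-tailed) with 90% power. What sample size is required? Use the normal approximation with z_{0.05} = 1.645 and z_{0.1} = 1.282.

n = 21

Fisher's z: C = ½·ln((1+r)/(1−r)) = ½·ln(4.0000) = 0.6931.
n = ((z_{α} + z_β)/C)² + 3.
(1.645 + 1.282) / 0.6931 = 2.927 / 0.6931 = 4.223.
n = 4.223² + 3 = 17.83 + 3 = 20.8.
Round up.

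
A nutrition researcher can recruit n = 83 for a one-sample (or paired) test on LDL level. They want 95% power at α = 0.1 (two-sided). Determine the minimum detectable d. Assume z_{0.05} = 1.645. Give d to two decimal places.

For a single sample (or paired design) of n = 83: d_min = (z_{α/2} + z_β)/√n.
z-sum = 1.645 + 1.645 = 3.290.
d_min = 3.290 / √83 = 3.290 / 9.110 = 0.361.

d_min ≈ 0.36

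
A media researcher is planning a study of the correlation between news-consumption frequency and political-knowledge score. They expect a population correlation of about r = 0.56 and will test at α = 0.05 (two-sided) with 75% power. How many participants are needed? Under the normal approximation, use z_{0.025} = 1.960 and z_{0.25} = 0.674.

n = 21

Fisher's z: C = ½·ln((1+r)/(1−r)) = ½·ln(3.5455) = 0.6328.
n = ((z_{α/2} + z_β)/C)² + 3.
(1.960 + 0.674) / 0.6328 = 2.634 / 0.6328 = 4.162.
n = 4.162² + 3 = 17.33 + 3 = 20.3.
Round up.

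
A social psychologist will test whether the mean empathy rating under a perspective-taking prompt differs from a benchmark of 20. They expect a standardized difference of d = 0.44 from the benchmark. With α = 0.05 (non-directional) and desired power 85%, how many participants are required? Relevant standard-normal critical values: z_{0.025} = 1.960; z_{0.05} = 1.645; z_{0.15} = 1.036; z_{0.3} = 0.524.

n = 47

For a one-sample test: n = ((z_{α/2} + z_β) / d)².
z_{α/2} + z_β = 1.960 + 1.036 = 2.996.
n = (2.996 / 0.44)² = 6.809² = 46.36.
Round up.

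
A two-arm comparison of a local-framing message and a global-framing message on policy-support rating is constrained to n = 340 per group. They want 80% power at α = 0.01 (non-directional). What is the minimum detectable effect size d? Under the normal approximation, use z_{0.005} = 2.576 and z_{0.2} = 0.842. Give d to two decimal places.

For two independent groups of n = 340 each: d_min = (z_{α/2} + z_β)·√(2/n).
z-sum = 2.576 + 0.842 = 3.418.
d_min = 3.418 × √(2/340) = 3.418 × 0.0767 = 0.262.

d_min ≈ 0.26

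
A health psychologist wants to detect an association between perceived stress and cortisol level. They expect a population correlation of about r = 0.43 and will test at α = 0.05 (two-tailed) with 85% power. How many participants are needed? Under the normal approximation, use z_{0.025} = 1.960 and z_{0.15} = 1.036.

Fisher's z: C = ½·ln((1+r)/(1−r)) = ½·ln(2.5088) = 0.4599.
n = ((z_{α/2} + z_β)/C)² + 3.
(1.960 + 1.036) / 0.4599 = 2.996 / 0.4599 = 6.514.
n = 6.514² + 3 = 42.44 + 3 = 45.4.
Round up.

n = 46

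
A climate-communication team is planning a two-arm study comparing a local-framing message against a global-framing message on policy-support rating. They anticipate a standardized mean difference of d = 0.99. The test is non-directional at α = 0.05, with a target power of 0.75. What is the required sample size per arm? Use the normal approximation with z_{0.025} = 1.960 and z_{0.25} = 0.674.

n = 15 per group

For two independent groups with equal n: n = 2·((z_{α/2} + z_β) / d)².
z_{α/2} + z_β = 1.960 + 0.674 = 2.634.
n = 2 × (2.634 / 0.99)² = 2 × 2.661² = 2 × 7.08 = 14.2.
Round up to the next whole participant.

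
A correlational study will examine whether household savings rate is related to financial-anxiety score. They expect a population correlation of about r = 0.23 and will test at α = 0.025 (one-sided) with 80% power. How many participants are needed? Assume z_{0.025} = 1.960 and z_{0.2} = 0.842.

Fisher's z: C = ½·ln((1+r)/(1−r)) = ½·ln(1.5974) = 0.2342.
n = ((z_{α} + z_β)/C)² + 3.
(1.960 + 0.842) / 0.2342 = 2.802 / 0.2342 = 11.964.
n = 11.964² + 3 = 143.14 + 3 = 146.1.
Round up.

n = 147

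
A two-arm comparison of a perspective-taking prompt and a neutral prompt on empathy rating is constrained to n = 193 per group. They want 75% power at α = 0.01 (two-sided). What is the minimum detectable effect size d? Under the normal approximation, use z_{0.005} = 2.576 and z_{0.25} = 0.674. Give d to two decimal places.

d_min ≈ 0.33

For two independent groups of n = 193 each: d_min = (z_{α/2} + z_β)·√(2/n).
z-sum = 2.576 + 0.674 = 3.250.
d_min = 3.250 × √(2/193) = 3.250 × 0.1018 = 0.331.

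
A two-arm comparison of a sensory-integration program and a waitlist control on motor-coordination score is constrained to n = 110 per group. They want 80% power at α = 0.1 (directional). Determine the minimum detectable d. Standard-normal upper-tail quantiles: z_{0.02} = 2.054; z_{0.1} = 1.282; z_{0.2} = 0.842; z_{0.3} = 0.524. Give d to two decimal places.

d_min ≈ 0.29

For two independent groups of n = 110 each: d_min = (z_{α} + z_β)·√(2/n).
z-sum = 1.282 + 0.842 = 2.124.
d_min = 2.124 × √(2/110) = 2.124 × 0.1348 = 0.286.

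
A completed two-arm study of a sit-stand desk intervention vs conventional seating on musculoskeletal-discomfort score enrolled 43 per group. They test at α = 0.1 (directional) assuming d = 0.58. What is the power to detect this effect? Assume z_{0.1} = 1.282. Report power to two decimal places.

For two equal groups, power = Φ(d·√(n/2) − z_{α}).
d·√(n/2) = 0.58 × √(43/2) = 0.58 × 4.637 = 2.689.
z_β = 2.689 − 1.282 = 1.407.
Power = Φ(1.407) = 0.920.

power ≈ 0.92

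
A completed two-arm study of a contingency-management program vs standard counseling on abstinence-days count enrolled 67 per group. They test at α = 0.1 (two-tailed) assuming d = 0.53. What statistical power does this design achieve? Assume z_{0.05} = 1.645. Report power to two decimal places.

power ≈ 0.92

For two equal groups, power = Φ(d·√(n/2) − z_{α/2}).
d·√(n/2) = 0.53 × √(67/2) = 0.53 × 5.788 = 3.068.
z_β = 3.068 − 1.645 = 1.423.
Power = Φ(1.423) = 0.923.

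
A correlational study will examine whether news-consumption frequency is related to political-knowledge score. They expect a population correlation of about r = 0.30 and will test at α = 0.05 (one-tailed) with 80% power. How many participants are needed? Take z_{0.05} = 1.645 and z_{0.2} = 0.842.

n = 68

Fisher's z: C = ½·ln((1+r)/(1−r)) = ½·ln(1.8571) = 0.3095.
n = ((z_{α} + z_β)/C)² + 3.
(1.645 + 0.842) / 0.3095 = 2.487 / 0.3095 = 8.036.
n = 8.036² + 3 = 64.57 + 3 = 67.6.
Round up.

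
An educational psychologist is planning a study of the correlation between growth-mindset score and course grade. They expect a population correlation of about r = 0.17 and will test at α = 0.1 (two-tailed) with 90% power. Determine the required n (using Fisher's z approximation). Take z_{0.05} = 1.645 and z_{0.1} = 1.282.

n = 294

Fisher's z: C = ½·ln((1+r)/(1−r)) = ½·ln(1.4096) = 0.1717.
n = ((z_{α/2} + z_β)/C)² + 3.
(1.645 + 1.282) / 0.1717 = 2.927 / 0.1717 = 17.047.
n = 17.047² + 3 = 290.61 + 3 = 293.6.
Round up.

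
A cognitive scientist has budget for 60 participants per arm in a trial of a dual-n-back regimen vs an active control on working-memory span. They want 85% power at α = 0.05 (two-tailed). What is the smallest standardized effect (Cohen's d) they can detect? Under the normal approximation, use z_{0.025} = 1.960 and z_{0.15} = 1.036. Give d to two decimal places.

For two independent groups of n = 60 each: d_min = (z_{α/2} + z_β)·√(2/n).
z-sum = 1.960 + 1.036 = 2.996.
d_min = 2.996 × √(2/60) = 2.996 × 0.1826 = 0.547.

d_min ≈ 0.55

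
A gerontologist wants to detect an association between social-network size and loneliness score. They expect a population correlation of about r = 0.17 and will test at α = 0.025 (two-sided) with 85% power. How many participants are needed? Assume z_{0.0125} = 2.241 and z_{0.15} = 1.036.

Fisher's z: C = ½·ln((1+r)/(1−r)) = ½·ln(1.4096) = 0.1717.
n = ((z_{α/2} + z_β)/C)² + 3.
(2.241 + 1.036) / 0.1717 = 3.277 / 0.1717 = 19.086.
n = 19.086² + 3 = 364.26 + 3 = 367.3.
Round up.

n = 368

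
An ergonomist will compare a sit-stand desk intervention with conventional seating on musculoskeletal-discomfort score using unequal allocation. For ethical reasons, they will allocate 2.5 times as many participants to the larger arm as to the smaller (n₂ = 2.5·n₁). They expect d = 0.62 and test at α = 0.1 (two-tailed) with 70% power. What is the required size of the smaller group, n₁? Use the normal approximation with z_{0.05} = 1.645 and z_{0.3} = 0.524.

n₁ = 18

With allocation ratio k = n₂/n₁ = 2.5, Var(x̄₁−x̄₂) = σ²(1/n₁ + 1/(k·n₁)) = σ²·(k+1)/(k·n₁).
So n₁ = (1 + 1/k)·((z_{α/2} + z_β)/d)² = 1.400 × (2.169/0.62)².
n₁ = 1.400 × 12.24 = 17.1.
Round up: n₁ = 18, giving n₂ = 2.5 × 18 = 45.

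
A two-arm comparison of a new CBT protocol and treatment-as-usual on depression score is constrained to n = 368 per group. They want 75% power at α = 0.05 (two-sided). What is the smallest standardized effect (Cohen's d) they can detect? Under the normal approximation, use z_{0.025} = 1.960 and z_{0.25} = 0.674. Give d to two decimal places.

For two independent groups of n = 368 each: d_min = (z_{α/2} + z_β)·√(2/n).
z-sum = 1.960 + 0.674 = 2.634.
d_min = 2.634 × √(2/368) = 2.634 × 0.0737 = 0.194.

d_min ≈ 0.19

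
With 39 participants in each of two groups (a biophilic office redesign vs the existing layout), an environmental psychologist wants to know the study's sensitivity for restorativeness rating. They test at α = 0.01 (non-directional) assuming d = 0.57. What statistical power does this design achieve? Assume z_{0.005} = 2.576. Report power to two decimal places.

power ≈ 0.48

For two equal groups, power = Φ(d·√(n/2) − z_{α/2}).
d·√(n/2) = 0.57 × √(39/2) = 0.57 × 4.416 = 2.517.
z_β = 2.517 − 2.576 = -0.059.
Power = Φ(-0.059) = 0.476.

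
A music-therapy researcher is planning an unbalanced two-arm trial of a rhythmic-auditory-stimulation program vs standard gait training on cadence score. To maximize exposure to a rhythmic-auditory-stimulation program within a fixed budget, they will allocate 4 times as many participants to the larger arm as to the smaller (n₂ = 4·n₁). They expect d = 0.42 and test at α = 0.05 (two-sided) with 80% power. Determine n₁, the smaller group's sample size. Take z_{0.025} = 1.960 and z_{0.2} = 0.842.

n₁ = 56

With allocation ratio k = n₂/n₁ = 4, Var(x̄₁−x̄₂) = σ²(1/n₁ + 1/(k·n₁)) = σ²·(k+1)/(k·n₁).
So n₁ = (1 + 1/k)·((z_{α/2} + z_β)/d)² = 1.250 × (2.802/0.42)².
n₁ = 1.250 × 44.51 = 55.6.
Round up: n₁ = 56, giving n₂ = 4 × 56 = 224.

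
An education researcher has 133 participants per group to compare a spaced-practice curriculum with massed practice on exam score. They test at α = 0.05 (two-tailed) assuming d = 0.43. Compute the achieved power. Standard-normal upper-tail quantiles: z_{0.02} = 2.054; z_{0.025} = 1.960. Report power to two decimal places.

For two equal groups, power = Φ(d·√(n/2) − z_{α/2}).
d·√(n/2) = 0.43 × √(133/2) = 0.43 × 8.155 = 3.507.
z_β = 3.507 − 1.960 = 1.547.
Power = Φ(1.547) = 0.939.

power ≈ 0.94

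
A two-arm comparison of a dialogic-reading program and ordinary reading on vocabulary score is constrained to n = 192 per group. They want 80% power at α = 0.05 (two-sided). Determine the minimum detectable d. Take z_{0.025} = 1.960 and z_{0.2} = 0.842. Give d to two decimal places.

d_min ≈ 0.29

For two independent groups of n = 192 each: d_min = (z_{α/2} + z_β)·√(2/n).
z-sum = 1.960 + 0.842 = 2.802.
d_min = 2.802 × √(2/192) = 2.802 × 0.1021 = 0.286.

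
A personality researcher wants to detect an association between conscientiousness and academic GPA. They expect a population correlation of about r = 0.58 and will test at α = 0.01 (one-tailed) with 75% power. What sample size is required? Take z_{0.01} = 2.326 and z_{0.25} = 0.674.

n = 24

Fisher's z: C = ½·ln((1+r)/(1−r)) = ½·ln(3.7619) = 0.6625.
n = ((z_{α} + z_β)/C)² + 3.
(2.326 + 0.674) / 0.6625 = 3.000 / 0.6625 = 4.528.
n = 4.528² + 3 = 20.51 + 3 = 23.5.
Round up.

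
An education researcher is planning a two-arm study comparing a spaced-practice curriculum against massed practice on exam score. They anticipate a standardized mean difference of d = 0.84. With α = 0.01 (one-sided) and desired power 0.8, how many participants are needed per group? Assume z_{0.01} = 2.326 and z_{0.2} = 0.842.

For two independent groups with equal n: n = 2·((z_{α} + z_β) / d)².
z_{α} + z_β = 2.326 + 0.842 = 3.168.
n = 2 × (3.168 / 0.84)² = 2 × 3.771² = 2 × 14.22 = 28.4.
Round up to the next whole participant.

n = 29 per group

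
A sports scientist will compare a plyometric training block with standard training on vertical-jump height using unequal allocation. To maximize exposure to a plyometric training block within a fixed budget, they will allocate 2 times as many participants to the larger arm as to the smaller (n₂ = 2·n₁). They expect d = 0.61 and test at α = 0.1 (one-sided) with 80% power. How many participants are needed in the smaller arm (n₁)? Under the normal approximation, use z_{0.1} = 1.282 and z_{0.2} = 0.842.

n₁ = 19

With allocation ratio k = n₂/n₁ = 2, Var(x̄₁−x̄₂) = σ²(1/n₁ + 1/(k·n₁)) = σ²·(k+1)/(k·n₁).
So n₁ = (1 + 1/k)·((z_{α} + z_β)/d)² = 1.500 × (2.124/0.61)².
n₁ = 1.500 × 12.12 = 18.2.
Round up: n₁ = 19, giving n₂ = 2 × 19 = 38.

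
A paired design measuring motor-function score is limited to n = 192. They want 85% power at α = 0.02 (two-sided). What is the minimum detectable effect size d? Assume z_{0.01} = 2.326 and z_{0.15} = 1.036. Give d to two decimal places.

For a single sample (or paired design) of n = 192: d_min = (z_{α/2} + z_β)/√n.
z-sum = 2.326 + 1.036 = 3.362.
d_min = 3.362 / √192 = 3.362 / 13.856 = 0.243.

d_min ≈ 0.24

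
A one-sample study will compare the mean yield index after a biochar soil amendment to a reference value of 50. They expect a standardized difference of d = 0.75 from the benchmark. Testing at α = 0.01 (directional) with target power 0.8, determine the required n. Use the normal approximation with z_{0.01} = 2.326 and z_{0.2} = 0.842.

n = 18

For a one-sample test: n = ((z_{α} + z_β) / d)².
z_{α} + z_β = 2.326 + 0.842 = 3.168.
n = (3.168 / 0.75)² = 4.224² = 17.84.
Round up.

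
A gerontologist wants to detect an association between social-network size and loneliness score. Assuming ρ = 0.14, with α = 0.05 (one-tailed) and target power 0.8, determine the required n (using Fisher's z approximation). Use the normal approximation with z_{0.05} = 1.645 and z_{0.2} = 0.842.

n = 315

Fisher's z: C = ½·ln((1+r)/(1−r)) = ½·ln(1.3256) = 0.1409.
n = ((z_{α} + z_β)/C)² + 3.
(1.645 + 0.842) / 0.1409 = 2.487 / 0.1409 = 17.651.
n = 17.651² + 3 = 311.55 + 3 = 314.6.
Round up.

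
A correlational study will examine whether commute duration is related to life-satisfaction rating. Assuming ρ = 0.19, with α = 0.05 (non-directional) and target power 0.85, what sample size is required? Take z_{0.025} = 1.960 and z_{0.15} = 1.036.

Fisher's z: C = ½·ln((1+r)/(1−r)) = ½·ln(1.4691) = 0.1923.
n = ((z_{α/2} + z_β)/C)² + 3.
(1.960 + 1.036) / 0.1923 = 2.996 / 0.1923 = 15.580.
n = 15.580² + 3 = 242.73 + 3 = 245.7.
Round up.

n = 246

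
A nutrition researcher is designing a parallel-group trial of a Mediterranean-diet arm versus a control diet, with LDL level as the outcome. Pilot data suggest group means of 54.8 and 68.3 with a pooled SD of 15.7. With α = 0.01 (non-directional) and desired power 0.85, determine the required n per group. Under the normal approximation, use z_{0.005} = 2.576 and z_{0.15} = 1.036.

Cohen's d = |M₁ − M₂| / SD_pooled = |54.8 − 68.3| / 15.7 = 13.5 / 15.7 = 0.860.
For two independent groups with equal n: n = 2·((z_{α/2} + z_β) / d)².
z_{α/2} + z_β = 2.576 + 1.036 = 3.612.
n = 2 × (3.612 / 0.860)² = 2 × 4.200² = 2 × 17.64 = 35.3.
Round up to the next whole participant.

n = 36 per group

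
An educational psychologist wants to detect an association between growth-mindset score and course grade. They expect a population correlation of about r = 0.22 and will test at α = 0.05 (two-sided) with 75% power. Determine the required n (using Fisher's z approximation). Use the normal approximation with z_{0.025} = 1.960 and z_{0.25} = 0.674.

n = 142

Fisher's z: C = ½·ln((1+r)/(1−r)) = ½·ln(1.5641) = 0.2237.
n = ((z_{α/2} + z_β)/C)² + 3.
(1.960 + 0.674) / 0.2237 = 2.634 / 0.2237 = 11.775.
n = 11.775² + 3 = 138.64 + 3 = 141.6.
Round up.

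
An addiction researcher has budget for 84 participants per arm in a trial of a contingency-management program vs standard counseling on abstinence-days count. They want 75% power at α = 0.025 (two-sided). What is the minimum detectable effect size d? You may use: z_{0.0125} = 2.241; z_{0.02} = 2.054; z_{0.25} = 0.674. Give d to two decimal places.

d_min ≈ 0.45

For two independent groups of n = 84 each: d_min = (z_{α/2} + z_β)·√(2/n).
z-sum = 2.241 + 0.674 = 2.915.
d_min = 2.915 × √(2/84) = 2.915 × 0.1543 = 0.450.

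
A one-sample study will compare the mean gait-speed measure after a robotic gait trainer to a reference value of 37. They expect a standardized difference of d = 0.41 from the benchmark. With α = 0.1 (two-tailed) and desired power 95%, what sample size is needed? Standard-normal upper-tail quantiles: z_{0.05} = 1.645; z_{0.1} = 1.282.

n = 65

For a one-sample test: n = ((z_{α/2} + z_β) / d)².
z_{α/2} + z_β = 1.645 + 1.645 = 3.290.
n = (3.290 / 0.41)² = 8.024² = 64.39.
Round up.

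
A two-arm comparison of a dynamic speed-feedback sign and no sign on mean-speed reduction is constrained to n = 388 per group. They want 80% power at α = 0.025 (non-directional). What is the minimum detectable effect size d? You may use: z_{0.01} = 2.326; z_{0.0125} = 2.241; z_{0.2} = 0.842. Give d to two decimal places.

d_min ≈ 0.22

For two independent groups of n = 388 each: d_min = (z_{α/2} + z_β)·√(2/n).
z-sum = 2.241 + 0.842 = 3.083.
d_min = 3.083 × √(2/388) = 3.083 × 0.0718 = 0.221.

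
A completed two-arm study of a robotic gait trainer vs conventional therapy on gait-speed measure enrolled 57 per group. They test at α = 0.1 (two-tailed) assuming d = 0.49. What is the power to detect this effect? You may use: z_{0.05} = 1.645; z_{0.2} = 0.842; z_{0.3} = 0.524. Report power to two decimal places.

power ≈ 0.83

For two equal groups, power = Φ(d·√(n/2) − z_{α/2}).
d·√(n/2) = 0.49 × √(57/2) = 0.49 × 5.339 = 2.616.
z_β = 2.616 − 1.645 = 0.971.
Power = Φ(0.971) = 0.834.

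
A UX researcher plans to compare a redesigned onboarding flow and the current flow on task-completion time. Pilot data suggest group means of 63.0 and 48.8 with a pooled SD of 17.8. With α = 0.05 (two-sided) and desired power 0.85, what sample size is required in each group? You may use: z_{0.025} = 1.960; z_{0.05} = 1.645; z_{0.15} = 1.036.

Cohen's d = |M₁ − M₂| / SD_pooled = |63.0 − 48.8| / 17.8 = 14.2 / 17.8 = 0.798.
For two independent groups with equal n: n = 2·((z_{α/2} + z_β) / d)².
z_{α/2} + z_β = 1.960 + 1.036 = 2.996.
n = 2 × (2.996 / 0.798)² = 2 × 3.754² = 2 × 14.10 = 28.2.
Round up to the next whole participant.

n = 29 per group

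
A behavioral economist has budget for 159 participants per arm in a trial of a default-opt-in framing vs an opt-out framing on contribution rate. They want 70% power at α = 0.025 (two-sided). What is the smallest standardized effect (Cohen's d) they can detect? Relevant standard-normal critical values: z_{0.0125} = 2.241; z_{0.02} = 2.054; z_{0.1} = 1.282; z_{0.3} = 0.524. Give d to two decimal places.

For two independent groups of n = 159 each: d_min = (z_{α/2} + z_β)·√(2/n).
z-sum = 2.241 + 0.524 = 2.765.
d_min = 2.765 × √(2/159) = 2.765 × 0.1122 = 0.310.

d_min ≈ 0.31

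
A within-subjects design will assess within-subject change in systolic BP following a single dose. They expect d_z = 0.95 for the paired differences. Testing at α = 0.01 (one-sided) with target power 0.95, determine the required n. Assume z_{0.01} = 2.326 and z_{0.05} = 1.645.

For a paired (one-sample on differences) test: n = ((z_{α} + z_β) / d)².
z_{α} + z_β = 2.326 + 1.645 = 3.971.
n = (3.971 / 0.95)² = 4.180² = 17.47.
Round up.

n = 18 pairs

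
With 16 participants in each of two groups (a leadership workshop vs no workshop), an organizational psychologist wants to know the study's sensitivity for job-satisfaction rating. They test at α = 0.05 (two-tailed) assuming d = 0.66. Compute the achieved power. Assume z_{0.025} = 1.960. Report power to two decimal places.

For two equal groups, power = Φ(d·√(n/2) − z_{α/2}).
d·√(n/2) = 0.66 × √(16/2) = 0.66 × 2.828 = 1.867.
z_β = 1.867 − 1.960 = -0.093.
Power = Φ(-0.093) = 0.463.

power ≈ 0.46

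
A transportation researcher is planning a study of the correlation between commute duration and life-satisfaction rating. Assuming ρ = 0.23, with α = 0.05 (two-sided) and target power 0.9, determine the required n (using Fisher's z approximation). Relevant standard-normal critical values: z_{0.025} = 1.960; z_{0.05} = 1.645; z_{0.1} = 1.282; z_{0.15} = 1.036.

n = 195

Fisher's z: C = ½·ln((1+r)/(1−r)) = ½·ln(1.5974) = 0.2342.
n = ((z_{α/2} + z_β)/C)² + 3.
(1.960 + 1.282) / 0.2342 = 3.242 / 0.2342 = 13.843.
n = 13.843² + 3 = 191.63 + 3 = 194.6.
Round up.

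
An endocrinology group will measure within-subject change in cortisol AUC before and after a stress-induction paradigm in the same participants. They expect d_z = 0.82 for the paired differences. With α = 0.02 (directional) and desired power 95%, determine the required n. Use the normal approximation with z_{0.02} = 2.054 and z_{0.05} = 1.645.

For a paired (one-sample on differences) test: n = ((z_{α} + z_β) / d)².
z_{α} + z_β = 2.054 + 1.645 = 3.699.
n = (3.699 / 0.82)² = 4.511² = 20.35.
Round up.

n = 21 pairs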